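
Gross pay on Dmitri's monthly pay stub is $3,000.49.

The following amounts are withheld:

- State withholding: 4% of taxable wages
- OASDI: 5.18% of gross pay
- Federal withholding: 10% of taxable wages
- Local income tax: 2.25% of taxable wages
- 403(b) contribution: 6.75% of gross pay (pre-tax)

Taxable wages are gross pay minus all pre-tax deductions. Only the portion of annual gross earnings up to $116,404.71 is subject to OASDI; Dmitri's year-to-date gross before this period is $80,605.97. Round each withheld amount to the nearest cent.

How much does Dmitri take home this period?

403(b) contribution: $3,000.49 × 0.0675 = $202.53
Taxable wages = $3,000.49 − $202.53 = $2,797.96
Federal withholding: $2,797.96 × 0.1 = $279.80
Local income tax: $2,797.96 × 0.0225 = $62.95
State withholding: $2,797.96 × 0.04 = $111.92
OASDI: cap not yet reached, full $3,000.49 is subject → $3,000.49 × 0.0518 = $155.43
Total deductions = $202.53 + $279.80 + $62.95 + $111.92 + $155.43 = $812.63
Net pay = $3,000.49 − $812.63 = $2,187.86

$2,187.86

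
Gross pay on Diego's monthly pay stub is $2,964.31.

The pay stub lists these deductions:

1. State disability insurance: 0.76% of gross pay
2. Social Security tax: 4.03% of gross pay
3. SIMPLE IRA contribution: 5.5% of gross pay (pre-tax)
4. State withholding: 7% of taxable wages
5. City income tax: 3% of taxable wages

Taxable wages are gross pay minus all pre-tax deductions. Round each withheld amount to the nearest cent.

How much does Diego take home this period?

SIMPLE IRA contribution: $2,964.31 × 0.055 = $163.04
Taxable wages = $2,964.31 − $163.04 = $2,801.27
City income tax: $2,801.27 × 0.03 = $84.04
State withholding: $2,801.27 × 0.07 = $196.09
State disability insurance: $2,964.31 × 0.0076 = $22.53
Social Security tax: $2,964.31 × 0.0403 = $119.46
Total deductions = $163.04 + $84.04 + $196.09 + $22.53 + $119.46 = $585.16
Net pay = $2,964.31 − $585.16 = $2,379.15

$2,379.15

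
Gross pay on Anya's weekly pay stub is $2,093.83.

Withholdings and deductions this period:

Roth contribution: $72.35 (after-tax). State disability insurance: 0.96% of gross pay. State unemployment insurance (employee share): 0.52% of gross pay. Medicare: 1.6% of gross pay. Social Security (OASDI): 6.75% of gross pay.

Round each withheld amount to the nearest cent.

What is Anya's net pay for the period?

State disability insurance: $2,093.83 × 0.0096 = $20.10
Social Security (OASDI): $2,093.83 × 0.0675 = $141.33
Medicare: $2,093.83 × 0.016 = $33.50
State unemployment insurance (employee share): $2,093.83 × 0.0052 = $10.89
Roth contribution: $72.35
Total deductions = $20.10 + $141.33 + $33.50 + $10.89 + $72.35 = $278.17
Net pay = $2,093.83 − $278.17 = $1,815.66

$1,815.66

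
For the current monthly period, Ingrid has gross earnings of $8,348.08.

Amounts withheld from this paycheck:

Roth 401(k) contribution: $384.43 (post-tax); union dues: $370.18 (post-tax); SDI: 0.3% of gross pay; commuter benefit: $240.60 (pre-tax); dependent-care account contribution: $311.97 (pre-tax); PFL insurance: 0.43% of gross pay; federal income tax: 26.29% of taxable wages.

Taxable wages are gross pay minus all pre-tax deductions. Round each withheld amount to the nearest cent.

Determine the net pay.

Commuter benefit: $240.60
Dependent-care account contribution: $311.97
Pre-tax total = $240.60 + $311.97 = $552.57
Taxable wages = $8,348.08 − $552.57 = $7,795.51
Federal income tax: $7,795.51 × 0.2629 = $2,049.44
SDI: $8,348.08 × 0.003 = $25.04
PFL insurance: $8,348.08 × 0.0043 = $35.90
Roth 401(k) contribution: $384.43
Union dues: $370.18
Total deductions = $240.60 + $311.97 + $2,049.44 + $25.04 + $35.90 + $384.43 + $370.18 = $3,417.56
Net pay = $8,348.08 − $3,417.56 = $4,930.52

$4,930.52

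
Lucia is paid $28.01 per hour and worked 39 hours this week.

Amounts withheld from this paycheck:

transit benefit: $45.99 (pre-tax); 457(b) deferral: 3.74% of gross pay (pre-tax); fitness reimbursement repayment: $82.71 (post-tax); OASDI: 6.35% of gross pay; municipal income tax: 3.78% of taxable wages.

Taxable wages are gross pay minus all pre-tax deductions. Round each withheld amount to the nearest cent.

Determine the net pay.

$815.45

Gross pay: 39 × $28.01 = $1092.39
Transit benefit: $45.99
457(b) deferral: $1092.39 × 0.0374 = $40.86
Pre-tax total = $45.99 + $40.86 = $86.85
Taxable wages = $1092.39 − $86.85 = $1005.54
Municipal income tax: $1005.54 × 0.0378 = $38.01
OASDI: $1092.39 × 0.0635 = $69.37
Fitness reimbursement repayment: $82.71
Total deductions = $45.99 + $40.86 + $38.01 + $69.37 + $82.71 = $276.94
Net pay = $1092.39 − $276.94 = $815.45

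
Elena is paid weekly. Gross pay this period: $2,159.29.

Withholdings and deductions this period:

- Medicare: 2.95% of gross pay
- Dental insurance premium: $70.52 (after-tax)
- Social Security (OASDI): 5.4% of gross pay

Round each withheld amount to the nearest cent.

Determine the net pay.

Medicare: $2,159.29 × 0.0295 = $63.70
Social Security (OASDI): $2,159.29 × 0.054 = $116.60
Dental insurance premium: $70.52
Total deductions = $63.70 + $116.60 + $70.52 = $250.82
Net pay = $2,159.29 − $250.82 = $1,908.47

$1,908.47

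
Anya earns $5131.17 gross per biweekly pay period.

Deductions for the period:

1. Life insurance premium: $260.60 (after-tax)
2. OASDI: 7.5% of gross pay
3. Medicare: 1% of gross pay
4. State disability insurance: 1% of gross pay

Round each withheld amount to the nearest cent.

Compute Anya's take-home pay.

State disability insurance: $5131.17 × 0.01 = $51.31
OASDI: $5131.17 × 0.075 = $384.84
Medicare: $5131.17 × 0.01 = $51.31
Life insurance premium: $260.60
Total deductions = $51.31 + $384.84 + $51.31 + $260.60 = $748.06
Net pay = $5131.17 − $748.06 = $4383.11

$4383.11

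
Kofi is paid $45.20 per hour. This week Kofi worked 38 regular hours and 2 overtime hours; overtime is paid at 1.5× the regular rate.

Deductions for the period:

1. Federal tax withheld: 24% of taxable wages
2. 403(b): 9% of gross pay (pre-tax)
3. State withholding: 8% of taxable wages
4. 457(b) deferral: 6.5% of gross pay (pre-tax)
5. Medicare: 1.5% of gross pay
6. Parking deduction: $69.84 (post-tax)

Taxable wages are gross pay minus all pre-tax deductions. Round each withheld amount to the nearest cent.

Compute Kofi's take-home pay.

$967.20

Regular pay: 38 × $45.20 = $1,717.60
Overtime pay: 2 × $45.20 × 1.5 = $135.60
Gross pay = $1,717.60 + $135.60 = $1,853.20
403(b): $1,853.20 × 0.09 = $166.79
457(b) deferral: $1,853.20 × 0.065 = $120.46
Pre-tax total = $166.79 + $120.46 = $287.25
Taxable wages = $1,853.20 − $287.25 = $1,565.95
State withholding: $1,565.95 × 0.08 = $125.28
Federal tax withheld: $1,565.95 × 0.24 = $375.83
Medicare: $1,853.20 × 0.015 = $27.80
Parking deduction: $69.84
Total deductions = $166.79 + $120.46 + $125.28 + $375.83 + $27.80 + $69.84 = $886.00
Net pay = $1,853.20 − $886.00 = $967.20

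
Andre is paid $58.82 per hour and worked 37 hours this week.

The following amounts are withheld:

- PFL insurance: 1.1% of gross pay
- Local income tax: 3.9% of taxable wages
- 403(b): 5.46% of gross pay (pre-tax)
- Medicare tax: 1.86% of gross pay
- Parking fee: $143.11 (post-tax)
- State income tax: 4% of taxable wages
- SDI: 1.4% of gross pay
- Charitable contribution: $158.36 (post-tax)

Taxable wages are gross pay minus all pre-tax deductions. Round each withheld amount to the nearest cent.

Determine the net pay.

Gross pay: 37 × $58.82 = $2,176.34
403(b): $2,176.34 × 0.0546 = $118.83
Taxable wages = $2,176.34 − $118.83 = $2,057.51
Local income tax: $2,057.51 × 0.039 = $80.24
State income tax: $2,057.51 × 0.04 = $82.30
PFL insurance: $2,176.34 × 0.011 = $23.94
Medicare tax: $2,176.34 × 0.0186 = $40.48
SDI: $2,176.34 × 0.014 = $30.47
Parking fee: $143.11
Charitable contribution: $158.36
Total deductions = $118.83 + $80.24 + $82.30 + $23.94 + $40.48 + $30.47 + $143.11 + $158.36 = $677.73
Net pay = $2,176.34 − $677.73 = $1,498.61

$1,498.61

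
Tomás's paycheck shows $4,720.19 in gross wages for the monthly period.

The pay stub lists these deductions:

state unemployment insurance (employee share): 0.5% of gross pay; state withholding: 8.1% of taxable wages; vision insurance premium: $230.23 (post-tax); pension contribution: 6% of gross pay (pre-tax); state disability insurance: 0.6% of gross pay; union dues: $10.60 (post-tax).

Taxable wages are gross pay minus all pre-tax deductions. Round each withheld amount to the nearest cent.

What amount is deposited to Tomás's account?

$3,784.83

Pension contribution: $4,720.19 × 0.06 = $283.21
Taxable wages = $4,720.19 − $283.21 = $4,436.98
State withholding: $4,436.98 × 0.081 = $359.40
State disability insurance: $4,720.19 × 0.006 = $28.32
State unemployment insurance (employee share): $4,720.19 × 0.005 = $23.60
Union dues: $10.60
Vision insurance premium: $230.23
Total deductions = $283.21 + $359.40 + $28.32 + $23.60 + $10.60 + $230.23 = $935.36
Net pay = $4,720.19 − $935.36 = $3,784.83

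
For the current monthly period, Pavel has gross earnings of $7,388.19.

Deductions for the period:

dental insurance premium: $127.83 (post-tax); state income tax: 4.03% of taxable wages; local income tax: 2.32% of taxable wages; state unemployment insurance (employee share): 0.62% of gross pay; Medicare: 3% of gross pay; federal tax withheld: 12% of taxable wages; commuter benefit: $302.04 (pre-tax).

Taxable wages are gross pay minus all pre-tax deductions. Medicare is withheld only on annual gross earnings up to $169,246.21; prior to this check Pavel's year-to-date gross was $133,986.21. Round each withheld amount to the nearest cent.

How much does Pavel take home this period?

$5,390.55

Commuter benefit: $302.04
Taxable wages = $7,388.19 − $302.04 = $7,086.15
Local income tax: $7,086.15 × 0.0232 = $164.40
Federal tax withheld: $7,086.15 × 0.12 = $850.34
State income tax: $7,086.15 × 0.0403 = $285.57
Medicare: cap not yet reached, full $7,388.19 is subject → $7,388.19 × 0.03 = $221.65
State unemployment insurance (employee share): $7,388.19 × 0.0062 = $45.81
Dental insurance premium: $127.83
Total deductions = $302.04 + $164.40 + $850.34 + $285.57 + $221.65 + $45.81 + $127.83 = $1,997.64
Net pay = $7,388.19 − $1,997.64 = $5,390.55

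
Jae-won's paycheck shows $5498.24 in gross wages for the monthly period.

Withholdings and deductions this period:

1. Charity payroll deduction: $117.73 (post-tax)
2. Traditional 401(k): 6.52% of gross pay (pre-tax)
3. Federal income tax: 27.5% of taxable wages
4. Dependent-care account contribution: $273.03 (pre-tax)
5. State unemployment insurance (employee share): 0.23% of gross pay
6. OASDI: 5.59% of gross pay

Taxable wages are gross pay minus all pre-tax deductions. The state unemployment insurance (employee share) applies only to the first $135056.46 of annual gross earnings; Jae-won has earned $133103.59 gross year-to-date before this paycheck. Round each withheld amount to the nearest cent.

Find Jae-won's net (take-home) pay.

Dependent-care account contribution: $273.03
Traditional 401(k): $5498.24 × 0.0652 = $358.49
Pre-tax total = $273.03 + $358.49 = $631.52
Taxable wages = $5498.24 − $631.52 = $4866.72
Federal income tax: $4866.72 × 0.275 = $1338.35
State unemployment insurance (employee share): only $135056.46 − $133103.59 = $1952.87 of this check is subject → $1952.87 × 0.0023 = $4.49
OASDI: $5498.24 × 0.0559 = $307.35
Charity payroll deduction: $117.73
Total deductions = $273.03 + $358.49 + $1338.35 + $4.49 + $307.35 + $117.73 = $2399.44
Net pay = $5498.24 − $2399.44 = $3098.80

$3098.80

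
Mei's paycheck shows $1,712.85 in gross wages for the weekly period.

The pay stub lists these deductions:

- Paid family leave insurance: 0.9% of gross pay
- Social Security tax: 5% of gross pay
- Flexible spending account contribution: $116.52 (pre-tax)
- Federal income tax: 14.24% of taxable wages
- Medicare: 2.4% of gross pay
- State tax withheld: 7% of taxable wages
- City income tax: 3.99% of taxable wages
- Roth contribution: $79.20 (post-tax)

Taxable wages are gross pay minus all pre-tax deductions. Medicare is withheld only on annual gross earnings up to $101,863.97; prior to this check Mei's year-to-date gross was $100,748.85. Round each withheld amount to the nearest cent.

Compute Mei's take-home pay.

$986.56

Flexible spending account contribution: $116.52
Taxable wages = $1,712.85 − $116.52 = $1,596.33
Federal income tax: $1,596.33 × 0.1424 = $227.32
State tax withheld: $1,596.33 × 0.07 = $111.74
City income tax: $1,596.33 × 0.0399 = $63.69
Social Security tax: $1,712.85 × 0.05 = $85.64
Medicare: only $101,863.97 − $100,748.85 = $1,115.12 of this check is subject → $1,115.12 × 0.024 = $26.76
Paid family leave insurance: $1,712.85 × 0.009 = $15.42
Roth contribution: $79.20
Total deductions = $116.52 + $227.32 + $111.74 + $63.69 + $85.64 + $26.76 + $15.42 + $79.20 = $726.29
Net pay = $1,712.85 − $726.29 = $986.56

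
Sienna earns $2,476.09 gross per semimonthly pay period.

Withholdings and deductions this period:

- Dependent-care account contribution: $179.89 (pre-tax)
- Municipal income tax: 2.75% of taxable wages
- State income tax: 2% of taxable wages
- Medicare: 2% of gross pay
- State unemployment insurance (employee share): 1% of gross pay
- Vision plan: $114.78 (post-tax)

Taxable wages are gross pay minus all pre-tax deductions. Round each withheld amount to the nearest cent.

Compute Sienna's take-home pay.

Dependent-care account contribution: $179.89
Taxable wages = $2,476.09 − $179.89 = $2,296.20
State income tax: $2,296.20 × 0.02 = $45.92
Municipal income tax: $2,296.20 × 0.0275 = $63.15
Medicare: $2,476.09 × 0.02 = $49.52
State unemployment insurance (employee share): $2,476.09 × 0.01 = $24.76
Vision plan: $114.78
Total deductions = $179.89 + $45.92 + $63.15 + $49.52 + $24.76 + $114.78 = $478.02
Net pay = $2,476.09 − $478.02 = $1,998.07

$1,998.07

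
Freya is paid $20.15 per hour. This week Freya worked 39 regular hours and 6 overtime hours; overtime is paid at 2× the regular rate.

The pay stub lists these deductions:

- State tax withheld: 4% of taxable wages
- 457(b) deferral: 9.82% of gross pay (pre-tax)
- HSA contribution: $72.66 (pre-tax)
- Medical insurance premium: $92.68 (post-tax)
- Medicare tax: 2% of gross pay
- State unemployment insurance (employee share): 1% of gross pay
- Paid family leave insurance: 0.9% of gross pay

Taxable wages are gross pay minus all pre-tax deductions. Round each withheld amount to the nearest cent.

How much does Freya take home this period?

Regular pay: 39 × $20.15 = $785.85
Overtime pay: 6 × $20.15 × 2 = $241.80
Gross pay = $785.85 + $241.80 = $1,027.65
HSA contribution: $72.66
457(b) deferral: $1,027.65 × 0.0982 = $100.92
Pre-tax total = $72.66 + $100.92 = $173.58
Taxable wages = $1,027.65 − $173.58 = $854.07
State tax withheld: $854.07 × 0.04 = $34.16
Paid family leave insurance: $1,027.65 × 0.009 = $9.25
State unemployment insurance (employee share): $1,027.65 × 0.01 = $10.28
Medicare tax: $1,027.65 × 0.02 = $20.55
Medical insurance premium: $92.68
Total deductions = $72.66 + $100.92 + $34.16 + $9.25 + $10.28 + $20.55 + $92.68 = $340.50
Net pay = $1,027.65 − $340.50 = $687.15

$687.15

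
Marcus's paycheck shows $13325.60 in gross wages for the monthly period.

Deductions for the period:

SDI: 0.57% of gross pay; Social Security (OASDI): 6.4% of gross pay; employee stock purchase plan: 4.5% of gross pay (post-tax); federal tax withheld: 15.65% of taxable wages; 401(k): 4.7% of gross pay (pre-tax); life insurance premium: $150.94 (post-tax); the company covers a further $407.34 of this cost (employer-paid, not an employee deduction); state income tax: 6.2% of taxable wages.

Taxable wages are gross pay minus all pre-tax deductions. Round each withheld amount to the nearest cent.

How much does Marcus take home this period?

401(k): $13325.60 × 0.047 = $626.30
Taxable wages = $13325.60 − $626.30 = $12699.30
Federal tax withheld: $12699.30 × 0.1565 = $1987.44
State income tax: $12699.30 × 0.062 = $787.36
SDI: $13325.60 × 0.0057 = $75.96
Social Security (OASDI): $13325.60 × 0.064 = $852.84
Employee stock purchase plan: $13325.60 × 0.045 = $599.65
Life insurance premium: $150.94
(Employer's $407.34 toward life insurance premium is not withheld from the employee.)
Total deductions = $626.30 + $1987.44 + $787.36 + $75.96 + $852.84 + $599.65 + $150.94 = $5080.49
Net pay = $13325.60 − $5080.49 = $8245.11

$8245.11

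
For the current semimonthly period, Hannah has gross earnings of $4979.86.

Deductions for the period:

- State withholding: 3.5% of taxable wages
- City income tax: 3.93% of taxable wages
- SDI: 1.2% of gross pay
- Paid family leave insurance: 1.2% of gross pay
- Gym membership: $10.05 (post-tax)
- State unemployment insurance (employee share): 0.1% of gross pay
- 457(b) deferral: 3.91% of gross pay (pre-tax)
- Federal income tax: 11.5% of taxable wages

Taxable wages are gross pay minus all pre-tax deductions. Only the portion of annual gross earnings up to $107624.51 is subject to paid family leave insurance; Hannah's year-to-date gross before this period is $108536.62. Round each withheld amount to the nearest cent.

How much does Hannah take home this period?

457(b) deferral: $4979.86 × 0.0391 = $194.71
Taxable wages = $4979.86 − $194.71 = $4785.15
City income tax: $4785.15 × 0.0393 = $188.06
State withholding: $4785.15 × 0.035 = $167.48
Federal income tax: $4785.15 × 0.115 = $550.29
State unemployment insurance (employee share): $4979.86 × 0.001 = $4.98
SDI: $4979.86 × 0.012 = $59.76
Paid family leave insurance: annual cap $107624.51 already reached (YTD $108536.62), so $0.00
Gym membership: $10.05
Total deductions = $194.71 + $188.06 + $167.48 + $550.29 + $4.98 + $59.76 + $0.00 + $10.05 = $1175.33
Net pay = $4979.86 − $1175.33 = $3804.53

$3804.53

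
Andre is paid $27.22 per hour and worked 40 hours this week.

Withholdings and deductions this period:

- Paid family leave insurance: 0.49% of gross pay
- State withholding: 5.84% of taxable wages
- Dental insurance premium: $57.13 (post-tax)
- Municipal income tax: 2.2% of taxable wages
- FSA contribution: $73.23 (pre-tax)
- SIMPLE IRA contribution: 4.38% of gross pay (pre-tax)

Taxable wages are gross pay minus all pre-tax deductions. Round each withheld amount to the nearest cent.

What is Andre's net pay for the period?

Gross pay: 40 × $27.22 = $1088.80
SIMPLE IRA contribution: $1088.80 × 0.0438 = $47.69
FSA contribution: $73.23
Pre-tax total = $47.69 + $73.23 = $120.92
Taxable wages = $1088.80 − $120.92 = $967.88
Municipal income tax: $967.88 × 0.022 = $21.29
State withholding: $967.88 × 0.0584 = $56.52
Paid family leave insurance: $1088.80 × 0.0049 = $5.34
Dental insurance premium: $57.13
Total deductions = $47.69 + $73.23 + $21.29 + $56.52 + $5.34 + $57.13 = $261.20
Net pay = $1088.80 − $261.20 = $827.60

$827.60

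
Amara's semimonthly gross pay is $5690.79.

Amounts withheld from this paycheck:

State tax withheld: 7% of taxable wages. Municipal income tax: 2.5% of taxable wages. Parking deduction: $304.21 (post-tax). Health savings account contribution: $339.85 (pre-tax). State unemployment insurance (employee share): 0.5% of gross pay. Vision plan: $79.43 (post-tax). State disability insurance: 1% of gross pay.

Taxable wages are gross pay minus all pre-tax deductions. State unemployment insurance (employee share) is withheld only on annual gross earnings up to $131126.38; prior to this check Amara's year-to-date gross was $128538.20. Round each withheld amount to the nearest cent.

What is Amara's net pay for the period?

Health savings account contribution: $339.85
Taxable wages = $5690.79 − $339.85 = $5350.94
Municipal income tax: $5350.94 × 0.025 = $133.77
State tax withheld: $5350.94 × 0.07 = $374.57
State disability insurance: $5690.79 × 0.01 = $56.91
State unemployment insurance (employee share): only $131126.38 − $128538.20 = $2588.18 of this check is subject → $2588.18 × 0.005 = $12.94
Parking deduction: $304.21
Vision plan: $79.43
Total deductions = $339.85 + $133.77 + $374.57 + $56.91 + $12.94 + $304.21 + $79.43 = $1301.68
Net pay = $5690.79 − $1301.68 = $4389.11

$4389.11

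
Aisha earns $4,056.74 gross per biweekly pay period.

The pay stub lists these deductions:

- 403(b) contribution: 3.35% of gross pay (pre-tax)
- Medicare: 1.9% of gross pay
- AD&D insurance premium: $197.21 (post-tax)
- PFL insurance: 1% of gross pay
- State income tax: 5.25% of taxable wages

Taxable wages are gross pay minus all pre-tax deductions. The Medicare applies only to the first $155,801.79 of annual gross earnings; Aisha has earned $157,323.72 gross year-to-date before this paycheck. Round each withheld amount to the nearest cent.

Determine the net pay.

$3,477.22

403(b) contribution: $4,056.74 × 0.0335 = $135.90
Taxable wages = $4,056.74 − $135.90 = $3,920.84
State income tax: $3,920.84 × 0.0525 = $205.84
Medicare: annual cap $155,801.79 already reached (YTD $157,323.72), so $0.00
PFL insurance: $4,056.74 × 0.01 = $40.57
AD&D insurance premium: $197.21
Total deductions = $135.90 + $205.84 + $0.00 + $40.57 + $197.21 = $579.52
Net pay = $4,056.74 − $579.52 = $3,477.22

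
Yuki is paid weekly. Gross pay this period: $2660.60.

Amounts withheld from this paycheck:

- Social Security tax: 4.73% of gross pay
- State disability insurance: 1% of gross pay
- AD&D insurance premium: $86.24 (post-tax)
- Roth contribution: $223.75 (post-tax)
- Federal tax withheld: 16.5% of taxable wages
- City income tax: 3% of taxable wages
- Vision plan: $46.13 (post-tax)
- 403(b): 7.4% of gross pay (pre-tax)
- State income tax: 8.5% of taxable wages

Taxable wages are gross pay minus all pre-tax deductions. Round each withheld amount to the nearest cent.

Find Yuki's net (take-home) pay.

$1265.30

403(b): $2660.60 × 0.074 = $196.88
Taxable wages = $2660.60 − $196.88 = $2463.72
State income tax: $2463.72 × 0.085 = $209.42
Federal tax withheld: $2463.72 × 0.165 = $406.51
City income tax: $2463.72 × 0.03 = $73.91
State disability insurance: $2660.60 × 0.01 = $26.61
Social Security tax: $2660.60 × 0.0473 = $125.85
Roth contribution: $223.75
AD&D insurance premium: $86.24
Vision plan: $46.13
Total deductions = $196.88 + $209.42 + $406.51 + $73.91 + $26.61 + $125.85 + $223.75 + $86.24 + $46.13 = $1395.30
Net pay = $2660.60 − $1395.30 = $1265.30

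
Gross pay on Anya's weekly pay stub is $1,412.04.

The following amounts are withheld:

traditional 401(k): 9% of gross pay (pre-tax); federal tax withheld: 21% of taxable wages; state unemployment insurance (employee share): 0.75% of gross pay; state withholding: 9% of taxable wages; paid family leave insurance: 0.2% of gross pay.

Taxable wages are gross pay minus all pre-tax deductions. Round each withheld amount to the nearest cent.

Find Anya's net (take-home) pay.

$886.06

Traditional 401(k): $1,412.04 × 0.09 = $127.08
Taxable wages = $1,412.04 − $127.08 = $1,284.96
Federal tax withheld: $1,284.96 × 0.21 = $269.84
State withholding: $1,284.96 × 0.09 = $115.65
State unemployment insurance (employee share): $1,412.04 × 0.0075 = $10.59
Paid family leave insurance: $1,412.04 × 0.002 = $2.82
Total deductions = $127.08 + $269.84 + $115.65 + $10.59 + $2.82 = $525.98
Net pay = $1,412.04 − $525.98 = $886.06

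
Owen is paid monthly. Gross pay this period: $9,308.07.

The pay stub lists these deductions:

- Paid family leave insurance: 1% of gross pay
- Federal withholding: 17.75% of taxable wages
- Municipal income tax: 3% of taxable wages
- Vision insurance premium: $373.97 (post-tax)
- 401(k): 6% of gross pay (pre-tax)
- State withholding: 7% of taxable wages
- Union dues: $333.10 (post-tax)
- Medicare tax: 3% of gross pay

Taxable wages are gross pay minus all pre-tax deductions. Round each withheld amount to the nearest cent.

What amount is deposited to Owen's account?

401(k): $9,308.07 × 0.06 = $558.48
Taxable wages = $9,308.07 − $558.48 = $8,749.59
Federal withholding: $8,749.59 × 0.1775 = $1,553.05
State withholding: $8,749.59 × 0.07 = $612.47
Municipal income tax: $8,749.59 × 0.03 = $262.49
Paid family leave insurance: $9,308.07 × 0.01 = $93.08
Medicare tax: $9,308.07 × 0.03 = $279.24
Vision insurance premium: $373.97
Union dues: $333.10
Total deductions = $558.48 + $1,553.05 + $612.47 + $262.49 + $93.08 + $279.24 + $373.97 + $333.10 = $4,065.88
Net pay = $9,308.07 − $4,065.88 = $5,242.19

$5,242.19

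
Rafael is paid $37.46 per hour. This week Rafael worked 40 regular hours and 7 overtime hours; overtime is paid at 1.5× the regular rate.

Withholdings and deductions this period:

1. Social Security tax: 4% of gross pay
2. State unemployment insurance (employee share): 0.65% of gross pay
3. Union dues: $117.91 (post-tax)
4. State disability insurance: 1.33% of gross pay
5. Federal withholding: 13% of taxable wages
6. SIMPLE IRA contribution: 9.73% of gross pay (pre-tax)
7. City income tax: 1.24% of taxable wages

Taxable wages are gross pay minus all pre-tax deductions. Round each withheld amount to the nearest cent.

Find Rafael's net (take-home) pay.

$1233.45

Regular pay: 40 × $37.46 = $1498.40
Overtime pay: 7 × $37.46 × 1.5 = $393.33
Gross pay = $1498.40 + $393.33 = $1891.73
SIMPLE IRA contribution: $1891.73 × 0.0973 = $184.07
Taxable wages = $1891.73 − $184.07 = $1707.66
Federal withholding: $1707.66 × 0.13 = $222.00
City income tax: $1707.66 × 0.0124 = $21.17
Social Security tax: $1891.73 × 0.04 = $75.67
State disability insurance: $1891.73 × 0.0133 = $25.16
State unemployment insurance (employee share): $1891.73 × 0.0065 = $12.30
Union dues: $117.91
Total deductions = $184.07 + $222.00 + $21.17 + $75.67 + $25.16 + $12.30 + $117.91 = $658.28
Net pay = $1891.73 − $658.28 = $1233.45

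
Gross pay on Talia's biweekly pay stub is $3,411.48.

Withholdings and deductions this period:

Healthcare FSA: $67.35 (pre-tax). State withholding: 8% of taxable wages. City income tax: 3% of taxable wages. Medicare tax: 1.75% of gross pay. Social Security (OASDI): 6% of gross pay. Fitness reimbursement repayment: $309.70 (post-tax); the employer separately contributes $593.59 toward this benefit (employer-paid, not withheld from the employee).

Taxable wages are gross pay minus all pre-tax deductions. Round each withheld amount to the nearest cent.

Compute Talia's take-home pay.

$2,402.19

Healthcare FSA: $67.35
Taxable wages = $3,411.48 − $67.35 = $3,344.13
State withholding: $3,344.13 × 0.08 = $267.53
City income tax: $3,344.13 × 0.03 = $100.32
Social Security (OASDI): $3,411.48 × 0.06 = $204.69
Medicare tax: $3,411.48 × 0.0175 = $59.70
Fitness reimbursement repayment: $309.70
(Employer's $593.59 toward fitness reimbursement repayment is not withheld from the employee.)
Total deductions = $67.35 + $267.53 + $100.32 + $204.69 + $59.70 + $309.70 = $1,009.29
Net pay = $3,411.48 − $1,009.29 = $2,402.19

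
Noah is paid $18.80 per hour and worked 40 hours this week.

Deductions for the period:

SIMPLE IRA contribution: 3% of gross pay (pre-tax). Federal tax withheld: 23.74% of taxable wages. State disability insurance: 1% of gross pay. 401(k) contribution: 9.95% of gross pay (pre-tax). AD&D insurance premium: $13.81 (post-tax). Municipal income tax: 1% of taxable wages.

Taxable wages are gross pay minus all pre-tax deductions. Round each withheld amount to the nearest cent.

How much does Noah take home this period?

$471.33

Gross pay: 40 × $18.80 = $752.00
401(k) contribution: $752.00 × 0.0995 = $74.82
SIMPLE IRA contribution: $752.00 × 0.03 = $22.56
Pre-tax total = $74.82 + $22.56 = $97.38
Taxable wages = $752.00 − $97.38 = $654.62
Municipal income tax: $654.62 × 0.01 = $6.55
Federal tax withheld: $654.62 × 0.2374 = $155.41
State disability insurance: $752.00 × 0.01 = $7.52
AD&D insurance premium: $13.81
Total deductions = $74.82 + $22.56 + $6.55 + $155.41 + $7.52 + $13.81 = $280.67
Net pay = $752.00 − $280.67 = $471.33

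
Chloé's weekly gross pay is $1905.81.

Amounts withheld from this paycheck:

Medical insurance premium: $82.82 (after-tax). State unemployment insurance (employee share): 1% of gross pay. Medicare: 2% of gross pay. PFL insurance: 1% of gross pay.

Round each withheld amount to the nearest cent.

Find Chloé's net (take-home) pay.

$1746.75

Medicare: $1905.81 × 0.02 = $38.12
PFL insurance: $1905.81 × 0.01 = $19.06
State unemployment insurance (employee share): $1905.81 × 0.01 = $19.06
Medical insurance premium: $82.82
Total deductions = $38.12 + $19.06 + $19.06 + $82.82 = $159.06
Net pay = $1905.81 − $159.06 = $1746.75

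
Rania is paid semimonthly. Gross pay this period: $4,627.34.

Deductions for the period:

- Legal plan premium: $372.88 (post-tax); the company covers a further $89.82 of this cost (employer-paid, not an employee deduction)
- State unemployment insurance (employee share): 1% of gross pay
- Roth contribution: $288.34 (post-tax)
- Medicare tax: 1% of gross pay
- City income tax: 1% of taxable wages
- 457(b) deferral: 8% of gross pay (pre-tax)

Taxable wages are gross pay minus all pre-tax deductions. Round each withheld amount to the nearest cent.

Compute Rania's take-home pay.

$3,460.82

457(b) deferral: $4,627.34 × 0.08 = $370.19
Taxable wages = $4,627.34 − $370.19 = $4,257.15
City income tax: $4,257.15 × 0.01 = $42.57
Medicare tax: $4,627.34 × 0.01 = $46.27
State unemployment insurance (employee share): $4,627.34 × 0.01 = $46.27
Roth contribution: $288.34
Legal plan premium: $372.88
(Employer's $89.82 toward legal plan premium is not withheld from the employee.)
Total deductions = $370.19 + $42.57 + $46.27 + $46.27 + $288.34 + $372.88 = $1,166.52
Net pay = $4,627.34 − $1,166.52 = $3,460.82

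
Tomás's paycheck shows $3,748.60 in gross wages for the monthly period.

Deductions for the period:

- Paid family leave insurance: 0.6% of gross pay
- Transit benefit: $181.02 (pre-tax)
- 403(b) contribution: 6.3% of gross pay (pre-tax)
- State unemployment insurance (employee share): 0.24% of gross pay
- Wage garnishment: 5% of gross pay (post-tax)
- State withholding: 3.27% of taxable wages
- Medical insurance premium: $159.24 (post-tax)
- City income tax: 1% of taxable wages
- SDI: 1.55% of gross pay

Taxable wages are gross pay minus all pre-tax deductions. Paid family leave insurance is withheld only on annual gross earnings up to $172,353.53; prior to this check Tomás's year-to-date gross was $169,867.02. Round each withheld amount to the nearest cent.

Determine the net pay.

403(b) contribution: $3,748.60 × 0.063 = $236.16
Transit benefit: $181.02
Pre-tax total = $236.16 + $181.02 = $417.18
Taxable wages = $3,748.60 − $417.18 = $3,331.42
City income tax: $3,331.42 × 0.01 = $33.31
State withholding: $3,331.42 × 0.0327 = $108.94
Paid family leave insurance: only $172,353.53 − $169,867.02 = $2,486.51 of this check is subject → $2,486.51 × 0.006 = $14.92
SDI: $3,748.60 × 0.0155 = $58.10
State unemployment insurance (employee share): $3,748.60 × 0.0024 = $9.00
Wage garnishment: $3,748.60 × 0.05 = $187.43
Medical insurance premium: $159.24
Total deductions = $236.16 + $181.02 + $33.31 + $108.94 + $14.92 + $58.10 + $9.00 + $187.43 + $159.24 = $988.12
Net pay = $3,748.60 − $988.12 = $2,760.48

$2,760.48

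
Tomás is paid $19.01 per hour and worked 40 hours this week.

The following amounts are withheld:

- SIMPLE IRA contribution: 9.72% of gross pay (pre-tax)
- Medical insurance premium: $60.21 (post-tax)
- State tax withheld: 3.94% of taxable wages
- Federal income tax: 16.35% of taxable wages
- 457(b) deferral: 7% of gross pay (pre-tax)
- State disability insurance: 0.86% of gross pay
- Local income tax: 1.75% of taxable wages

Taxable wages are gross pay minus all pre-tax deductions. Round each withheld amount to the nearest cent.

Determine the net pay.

Gross pay: 40 × $19.01 = $760.40
SIMPLE IRA contribution: $760.40 × 0.0972 = $73.91
457(b) deferral: $760.40 × 0.07 = $53.23
Pre-tax total = $73.91 + $53.23 = $127.14
Taxable wages = $760.40 − $127.14 = $633.26
State tax withheld: $633.26 × 0.0394 = $24.95
Federal income tax: $633.26 × 0.1635 = $103.54
Local income tax: $633.26 × 0.0175 = $11.08
State disability insurance: $760.40 × 0.0086 = $6.54
Medical insurance premium: $60.21
Total deductions = $73.91 + $53.23 + $24.95 + $103.54 + $11.08 + $6.54 + $60.21 = $333.46
Net pay = $760.40 − $333.46 = $426.94

$426.94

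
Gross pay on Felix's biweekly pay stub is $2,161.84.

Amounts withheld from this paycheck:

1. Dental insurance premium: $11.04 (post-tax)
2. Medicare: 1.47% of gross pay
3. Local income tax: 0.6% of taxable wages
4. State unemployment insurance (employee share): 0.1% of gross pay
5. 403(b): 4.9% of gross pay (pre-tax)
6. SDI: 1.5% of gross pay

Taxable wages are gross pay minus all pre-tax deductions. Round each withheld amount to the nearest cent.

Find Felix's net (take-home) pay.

403(b): $2,161.84 × 0.049 = $105.93
Taxable wages = $2,161.84 − $105.93 = $2,055.91
Local income tax: $2,055.91 × 0.006 = $12.34
SDI: $2,161.84 × 0.015 = $32.43
Medicare: $2,161.84 × 0.0147 = $31.78
State unemployment insurance (employee share): $2,161.84 × 0.001 = $2.16
Dental insurance premium: $11.04
Total deductions = $105.93 + $12.34 + $32.43 + $31.78 + $2.16 + $11.04 = $195.68
Net pay = $2,161.84 − $195.68 = $1,966.16

$1,966.16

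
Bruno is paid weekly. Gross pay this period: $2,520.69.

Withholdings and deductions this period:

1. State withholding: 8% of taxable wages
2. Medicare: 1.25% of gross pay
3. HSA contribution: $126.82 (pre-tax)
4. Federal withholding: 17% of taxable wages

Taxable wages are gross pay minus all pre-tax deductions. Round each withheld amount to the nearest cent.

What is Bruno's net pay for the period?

$1,763.89

HSA contribution: $126.82
Taxable wages = $2,520.69 − $126.82 = $2,393.87
Federal withholding: $2,393.87 × 0.17 = $406.96
State withholding: $2,393.87 × 0.08 = $191.51
Medicare: $2,520.69 × 0.0125 = $31.51
Total deductions = $126.82 + $406.96 + $191.51 + $31.51 = $756.80
Net pay = $2,520.69 − $756.80 = $1,763.89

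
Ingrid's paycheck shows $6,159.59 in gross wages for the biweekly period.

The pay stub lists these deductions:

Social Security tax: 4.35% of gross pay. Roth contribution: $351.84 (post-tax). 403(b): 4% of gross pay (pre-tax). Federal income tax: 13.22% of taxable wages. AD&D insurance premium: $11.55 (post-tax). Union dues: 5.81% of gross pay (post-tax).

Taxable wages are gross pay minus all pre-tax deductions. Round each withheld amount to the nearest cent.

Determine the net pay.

$4,142.28

403(b): $6,159.59 × 0.04 = $246.38
Taxable wages = $6,159.59 − $246.38 = $5,913.21
Federal income tax: $5,913.21 × 0.1322 = $781.73
Social Security tax: $6,159.59 × 0.0435 = $267.94
Roth contribution: $351.84
Union dues: $6,159.59 × 0.0581 = $357.87
AD&D insurance premium: $11.55
Total deductions = $246.38 + $781.73 + $267.94 + $351.84 + $357.87 + $11.55 = $2,017.31
Net pay = $6,159.59 − $2,017.31 = $4,142.28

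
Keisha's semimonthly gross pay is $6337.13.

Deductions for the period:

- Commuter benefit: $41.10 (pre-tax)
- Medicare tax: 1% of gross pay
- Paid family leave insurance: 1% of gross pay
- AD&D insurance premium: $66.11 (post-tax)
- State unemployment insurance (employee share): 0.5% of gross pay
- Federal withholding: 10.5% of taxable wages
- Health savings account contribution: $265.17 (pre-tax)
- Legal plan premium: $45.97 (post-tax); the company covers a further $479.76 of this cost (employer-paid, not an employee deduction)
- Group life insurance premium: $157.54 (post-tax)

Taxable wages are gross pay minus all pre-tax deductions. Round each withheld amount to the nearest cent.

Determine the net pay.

Commuter benefit: $41.10
Health savings account contribution: $265.17
Pre-tax total = $41.10 + $265.17 = $306.27
Taxable wages = $6337.13 − $306.27 = $6030.86
Federal withholding: $6030.86 × 0.105 = $633.24
Paid family leave insurance: $6337.13 × 0.01 = $63.37
Medicare tax: $6337.13 × 0.01 = $63.37
State unemployment insurance (employee share): $6337.13 × 0.005 = $31.69
Group life insurance premium: $157.54
Legal plan premium: $45.97
AD&D insurance premium: $66.11
(Employer's $479.76 toward legal plan premium is not withheld from the employee.)
Total deductions = $41.10 + $265.17 + $633.24 + $63.37 + $63.37 + $31.69 + $157.54 + $45.97 + $66.11 = $1367.56
Net pay = $6337.13 − $1367.56 = $4969.57

$4969.57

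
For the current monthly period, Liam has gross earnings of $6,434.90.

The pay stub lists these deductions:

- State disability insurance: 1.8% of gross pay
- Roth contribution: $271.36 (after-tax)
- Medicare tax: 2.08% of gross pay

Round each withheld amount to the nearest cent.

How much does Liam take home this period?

Medicare tax: $6,434.90 × 0.0208 = $133.85
State disability insurance: $6,434.90 × 0.018 = $115.83
Roth contribution: $271.36
Total deductions = $133.85 + $115.83 + $271.36 = $521.04
Net pay = $6,434.90 − $521.04 = $5,913.86

$5,913.86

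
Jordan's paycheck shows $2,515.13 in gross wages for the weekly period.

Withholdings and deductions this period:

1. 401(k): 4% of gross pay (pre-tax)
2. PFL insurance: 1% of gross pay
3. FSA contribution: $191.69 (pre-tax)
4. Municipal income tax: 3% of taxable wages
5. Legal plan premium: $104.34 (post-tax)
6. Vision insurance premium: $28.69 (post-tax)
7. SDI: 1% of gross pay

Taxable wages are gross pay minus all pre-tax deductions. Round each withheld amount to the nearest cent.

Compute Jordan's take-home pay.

$1,972.82

FSA contribution: $191.69
401(k): $2,515.13 × 0.04 = $100.61
Pre-tax total = $191.69 + $100.61 = $292.30
Taxable wages = $2,515.13 − $292.30 = $2,222.83
Municipal income tax: $2,222.83 × 0.03 = $66.68
SDI: $2,515.13 × 0.01 = $25.15
PFL insurance: $2,515.13 × 0.01 = $25.15
Legal plan premium: $104.34
Vision insurance premium: $28.69
Total deductions = $191.69 + $100.61 + $66.68 + $25.15 + $25.15 + $104.34 + $28.69 = $542.31
Net pay = $2,515.13 − $542.31 = $1,972.82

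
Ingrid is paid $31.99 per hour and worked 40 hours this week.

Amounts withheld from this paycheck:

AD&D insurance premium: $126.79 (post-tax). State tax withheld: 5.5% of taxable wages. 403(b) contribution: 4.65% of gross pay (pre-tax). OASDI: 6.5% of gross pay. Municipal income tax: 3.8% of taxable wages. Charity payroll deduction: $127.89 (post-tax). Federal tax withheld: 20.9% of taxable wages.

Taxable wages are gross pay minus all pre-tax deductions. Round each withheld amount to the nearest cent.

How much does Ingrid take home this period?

Gross pay: 40 × $31.99 = $1,279.60
403(b) contribution: $1,279.60 × 0.0465 = $59.50
Taxable wages = $1,279.60 − $59.50 = $1,220.10
Federal tax withheld: $1,220.10 × 0.209 = $255.00
State tax withheld: $1,220.10 × 0.055 = $67.11
Municipal income tax: $1,220.10 × 0.038 = $46.36
OASDI: $1,279.60 × 0.065 = $83.17
Charity payroll deduction: $127.89
AD&D insurance premium: $126.79
Total deductions = $59.50 + $255.00 + $67.11 + $46.36 + $83.17 + $127.89 + $126.79 = $765.82
Net pay = $1,279.60 − $765.82 = $513.78

$513.78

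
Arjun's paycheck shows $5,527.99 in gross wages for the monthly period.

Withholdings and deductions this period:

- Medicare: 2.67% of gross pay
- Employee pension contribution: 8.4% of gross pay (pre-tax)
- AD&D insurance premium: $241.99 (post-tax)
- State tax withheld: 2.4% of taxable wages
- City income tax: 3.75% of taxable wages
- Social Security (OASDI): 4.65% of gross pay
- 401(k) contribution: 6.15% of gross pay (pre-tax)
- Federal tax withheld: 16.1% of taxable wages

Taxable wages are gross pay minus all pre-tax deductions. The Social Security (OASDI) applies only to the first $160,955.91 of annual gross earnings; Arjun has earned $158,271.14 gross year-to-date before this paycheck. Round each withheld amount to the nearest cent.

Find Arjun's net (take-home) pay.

401(k) contribution: $5,527.99 × 0.0615 = $339.97
Employee pension contribution: $5,527.99 × 0.084 = $464.35
Pre-tax total = $339.97 + $464.35 = $804.32
Taxable wages = $5,527.99 − $804.32 = $4,723.67
City income tax: $4,723.67 × 0.0375 = $177.14
Federal tax withheld: $4,723.67 × 0.161 = $760.51
State tax withheld: $4,723.67 × 0.024 = $113.37
Social Security (OASDI): only $160,955.91 − $158,271.14 = $2,684.77 of this check is subject → $2,684.77 × 0.0465 = $124.84
Medicare: $5,527.99 × 0.0267 = $147.60
AD&D insurance premium: $241.99
Total deductions = $339.97 + $464.35 + $177.14 + $760.51 + $113.37 + $124.84 + $147.60 + $241.99 = $2,369.77
Net pay = $5,527.99 − $2,369.77 = $3,158.22

$3,158.22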